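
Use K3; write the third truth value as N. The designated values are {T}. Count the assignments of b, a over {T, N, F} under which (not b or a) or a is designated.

5

Of the 9 assignments, 5 give a value in {T}.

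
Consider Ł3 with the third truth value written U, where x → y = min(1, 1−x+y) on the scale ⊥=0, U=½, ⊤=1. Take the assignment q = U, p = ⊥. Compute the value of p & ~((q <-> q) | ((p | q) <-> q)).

q <-> q = U <-> U = ⊤  [1 − |½−½|]
p | q = ⊥ | U = U
(p | q) <-> q = U <-> U = ⊤
(q <-> q) | ((p | q) <-> q) = ⊤ | ⊤ = ⊤
~((q <-> q) | ((p | q) <-> q)) = ~⊤ = ⊥
p & ~((q <-> q) | ((p | q) <-> q)) = ⊥ & ⊥ = ⊥

⊥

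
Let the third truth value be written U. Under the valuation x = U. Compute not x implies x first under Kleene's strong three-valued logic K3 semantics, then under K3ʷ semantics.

U; U

In Kleene's strong three-valued logic K3: not x = not U = U
not x implies x = U implies U = U  [not U or U]
In K3ʷ: not x = not U = U
not x implies x = U implies U = U  [any arg is the third value ⇒ result is the third value]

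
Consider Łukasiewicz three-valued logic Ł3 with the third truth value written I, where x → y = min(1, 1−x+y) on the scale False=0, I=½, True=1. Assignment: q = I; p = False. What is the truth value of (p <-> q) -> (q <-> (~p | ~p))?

True

p <-> q = False <-> I = I
~p = ~False = True
~p = ~False = True
~p | ~p = True | True = True
q <-> (~p | ~p) = I <-> True = I
(p <-> q) -> (q <-> (~p | ~p)) = I -> I = True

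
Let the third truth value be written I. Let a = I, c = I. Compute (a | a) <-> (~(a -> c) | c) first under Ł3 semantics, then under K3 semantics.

In Ł3: a | a = I | I = I
a -> c = I -> I = True  [min(1, 1−½+½)]
~(a -> c) = ~True = False
~(a -> c) | c = False | I = I
(a | a) <-> (~(a -> c) | c) = I <-> I = True
In K3: a | a = I | I = I
a -> c = I -> I = I  [~I | I]
~(a -> c) = ~I = I
~(a -> c) | c = I | I = I
(a | a) <-> (~(a -> c) | c) = I <-> I = I
They differ because Ł3 and K3 treat I differently under implication.

True; I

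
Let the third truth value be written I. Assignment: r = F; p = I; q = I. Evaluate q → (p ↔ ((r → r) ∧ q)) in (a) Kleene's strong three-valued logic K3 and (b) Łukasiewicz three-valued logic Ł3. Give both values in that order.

In Kleene's strong three-valued logic K3: r → r = F → F = T
(r → r) ∧ q = T ∧ I = I
p ↔ ((r → r) ∧ q) = I ↔ I = I
q → (p ↔ ((r → r) ∧ q)) = I → I = I  [¬I ∨ I]
In Łukasiewicz three-valued logic Ł3: r → r = F → F = T
(r → r) ∧ q = T ∧ I = I
p ↔ ((r → r) ∧ q) = I ↔ I = T  [1 − |½−½|]
q → (p ↔ ((r → r) ∧ q)) = I → T = T
They differ because Kleene's strong three-valued logic K3 and Łukasiewicz three-valued logic Ł3 treat I differently under implication.

I; T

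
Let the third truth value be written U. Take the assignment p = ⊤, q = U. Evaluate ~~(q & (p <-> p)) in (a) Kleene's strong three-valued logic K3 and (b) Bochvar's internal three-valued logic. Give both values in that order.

U; U

In Kleene's strong three-valued logic K3: p <-> p = ⊤ <-> ⊤ = ⊤
q & (p <-> p) = U & ⊤ = U
~(q & (p <-> p)) = ~U = U
~~(q & (p <-> p)) = ~U = U
In Bochvar's internal three-valued logic: p <-> p = ⊤ <-> ⊤ = ⊤
q & (p <-> p) = U & ⊤ = U
~(q & (p <-> p)) = ~U = U
~~(q & (p <-> p)) = ~U = U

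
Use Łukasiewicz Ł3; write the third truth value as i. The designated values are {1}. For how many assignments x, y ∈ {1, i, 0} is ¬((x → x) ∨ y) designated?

Of the 9 assignments, 0 give a value in {1}.

0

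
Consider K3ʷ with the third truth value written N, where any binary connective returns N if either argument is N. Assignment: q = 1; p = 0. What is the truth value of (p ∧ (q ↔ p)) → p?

1

q ↔ p = 1 ↔ 0 = 0
p ∧ (q ↔ p) = 0 ∧ 0 = 0
(p ∧ (q ↔ p)) → p = 0 → 0 = 1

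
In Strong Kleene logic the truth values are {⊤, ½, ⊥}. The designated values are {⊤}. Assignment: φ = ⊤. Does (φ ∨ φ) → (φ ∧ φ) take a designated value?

Yes

φ ∨ φ = ⊤ ∨ ⊤ = ⊤
φ ∧ φ = ⊤ ∧ ⊤ = ⊤
(φ ∨ φ) → (φ ∧ φ) = ⊤ → ⊤ = ⊤
⊤ ∈ {⊤}.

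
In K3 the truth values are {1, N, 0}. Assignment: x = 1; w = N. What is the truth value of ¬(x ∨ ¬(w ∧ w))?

0

w ∧ w = N ∧ N = N
¬(w ∧ w) = ¬N = N
x ∨ ¬(w ∧ w) = 1 ∨ N = 1
¬(x ∨ ¬(w ∧ w)) = ¬1 = 0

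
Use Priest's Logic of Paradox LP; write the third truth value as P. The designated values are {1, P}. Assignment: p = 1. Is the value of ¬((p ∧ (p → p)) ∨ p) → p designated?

Yes

p → p = 1 → 1 = 1
p ∧ (p → p) = 1 ∧ 1 = 1
(p ∧ (p → p)) ∨ p = 1 ∨ 1 = 1
¬((p ∧ (p → p)) ∨ p) = ¬1 = 0
¬((p ∧ (p → p)) ∨ p) → p = 0 → 1 = 1
1 ∈ {1, P}.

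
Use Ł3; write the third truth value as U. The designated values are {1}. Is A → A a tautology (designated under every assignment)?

Every assignment of A over {1, U, 0} gives a value in {1}.
In particular, with A=U: A → A = 1.

Yes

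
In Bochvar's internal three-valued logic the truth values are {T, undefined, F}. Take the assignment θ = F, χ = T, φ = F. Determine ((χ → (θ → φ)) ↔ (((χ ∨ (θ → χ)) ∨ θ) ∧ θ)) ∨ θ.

F

θ → φ = F → F = T
χ → (θ → φ) = T → T = T
θ → χ = F → T = T
χ ∨ (θ → χ) = T ∨ T = T
(χ ∨ (θ → χ)) ∨ θ = T ∨ F = T
((χ ∨ (θ → χ)) ∨ θ) ∧ θ = T ∧ F = F
(χ → (θ → φ)) ↔ (((χ ∨ (θ → χ)) ∨ θ) ∧ θ) = T ↔ F = F
((χ → (θ → φ)) ↔ (((χ ∨ (θ → χ)) ∨ θ) ∧ θ)) ∨ θ = F ∨ F = F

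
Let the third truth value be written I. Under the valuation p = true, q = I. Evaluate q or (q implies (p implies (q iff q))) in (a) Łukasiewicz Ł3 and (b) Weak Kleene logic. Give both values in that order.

true; I

In Łukasiewicz Ł3: q iff q = I iff I = true  [1 − |½−½|]
p implies (q iff q) = true implies true = true
q implies (p implies (q iff q)) = I implies true = true
q or (q implies (p implies (q iff q))) = I or true = true
In Weak Kleene logic: q iff q = I iff I = I
p implies (q iff q) = true implies I = I  [any arg is the third value ⇒ result is the third value]
q implies (p implies (q iff q)) = I implies I = I
q or (q implies (p implies (q iff q))) = I or I = I
They differ because Łukasiewicz Ł3 and Weak Kleene logic treat I differently under the binary connectives.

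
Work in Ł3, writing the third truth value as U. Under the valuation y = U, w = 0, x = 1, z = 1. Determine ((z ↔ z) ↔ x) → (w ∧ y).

0

z ↔ z = 1 ↔ 1 = 1
(z ↔ z) ↔ x = 1 ↔ 1 = 1
w ∧ y = 0 ∧ U = 0
((z ↔ z) ↔ x) → (w ∧ y) = 1 → 0 = 0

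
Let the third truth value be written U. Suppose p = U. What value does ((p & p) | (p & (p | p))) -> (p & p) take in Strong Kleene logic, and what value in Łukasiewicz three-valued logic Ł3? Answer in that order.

U; True

In Strong Kleene logic: p & p = U & U = U
p | p = U | U = U
p & (p | p) = U & U = U
(p & p) | (p & (p | p)) = U | U = U
p & p = U & U = U
((p & p) | (p & (p | p))) -> (p & p) = U -> U = U  [~U | U]
In Łukasiewicz three-valued logic Ł3: p & p = U & U = U
p | p = U | U = U
p & (p | p) = U & U = U
(p & p) | (p & (p | p)) = U | U = U
p & p = U & U = U
((p & p) | (p & (p | p))) -> (p & p) = U -> U = True
They differ because Strong Kleene logic and Łukasiewicz three-valued logic Ł3 treat U differently under implication.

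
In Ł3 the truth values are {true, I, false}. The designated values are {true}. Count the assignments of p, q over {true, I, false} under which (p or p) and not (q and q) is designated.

1

Designated under: (p=true, q=false).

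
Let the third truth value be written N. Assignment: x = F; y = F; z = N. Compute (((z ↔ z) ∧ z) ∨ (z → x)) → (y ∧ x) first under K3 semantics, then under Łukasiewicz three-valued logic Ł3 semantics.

N; N

In K3: z ↔ z = N ↔ N = N
(z ↔ z) ∧ z = N ∧ N = N
z → x = N → F = N
((z ↔ z) ∧ z) ∨ (z → x) = N ∨ N = N
y ∧ x = F ∧ F = F
(((z ↔ z) ∧ z) ∨ (z → x)) → (y ∧ x) = N → F = N
In Łukasiewicz three-valued logic Ł3: z ↔ z = N ↔ N = T
(z ↔ z) ∧ z = T ∧ N = N
z → x = N → F = N
((z ↔ z) ∧ z) ∨ (z → x) = N ∨ N = N
y ∧ x = F ∧ F = F
(((z ↔ z) ∧ z) ∨ (z → x)) → (y ∧ x) = N → F = N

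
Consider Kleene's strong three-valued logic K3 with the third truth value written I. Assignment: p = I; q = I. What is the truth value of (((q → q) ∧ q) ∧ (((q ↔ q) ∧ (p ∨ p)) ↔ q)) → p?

q → q = I → I = I
(q → q) ∧ q = I ∧ I = I
q ↔ q = I ↔ I = I
p ∨ p = I ∨ I = I
(q ↔ q) ∧ (p ∨ p) = I ∧ I = I
((q ↔ q) ∧ (p ∨ p)) ↔ q = I ↔ I = I
((q → q) ∧ q) ∧ (((q ↔ q) ∧ (p ∨ p)) ↔ q) = I ∧ I = I
(((q → q) ∧ q) ∧ (((q ↔ q) ∧ (p ∨ p)) ↔ q)) → p = I → I = I

I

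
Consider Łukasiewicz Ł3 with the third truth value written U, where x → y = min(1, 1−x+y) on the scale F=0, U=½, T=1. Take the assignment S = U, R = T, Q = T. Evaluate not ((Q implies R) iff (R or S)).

Q implies R = T implies T = T
R or S = T or U = T
(Q implies R) iff (R or S) = T iff T = T
not ((Q implies R) iff (R or S)) = not T = F

F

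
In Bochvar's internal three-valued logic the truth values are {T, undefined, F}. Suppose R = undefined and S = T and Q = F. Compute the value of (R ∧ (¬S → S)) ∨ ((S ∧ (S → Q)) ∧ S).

¬S = ¬T = F
¬S → S = F → T = T
R ∧ (¬S → S) = undefined ∧ T = undefined
S → Q = T → F = F
S ∧ (S → Q) = T ∧ F = F
(S ∧ (S → Q)) ∧ S = F ∧ T = F
(R ∧ (¬S → S)) ∨ ((S ∧ (S → Q)) ∧ S) = undefined ∨ F = undefined

undefined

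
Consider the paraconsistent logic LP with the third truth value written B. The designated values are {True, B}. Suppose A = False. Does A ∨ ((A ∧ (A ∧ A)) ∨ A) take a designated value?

No

A ∧ A = False ∧ False = False
A ∧ (A ∧ A) = False ∧ False = False
(A ∧ (A ∧ A)) ∨ A = False ∨ False = False
A ∨ ((A ∧ (A ∧ A)) ∨ A) = False ∨ False = False
False ∉ {True, B}.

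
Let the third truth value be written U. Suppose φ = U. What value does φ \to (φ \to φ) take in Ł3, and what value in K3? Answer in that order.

In Ł3: φ \to φ = U \to U = true  [min(1, 1−½+½)]
φ \to (φ \to φ) = U \to true = true
In K3: φ \to φ = U \to U = U  [\lnot U \lor U]
φ \to (φ \to φ) = U \to U = U
They differ because Ł3 and K3 treat U differently under implication.

true; U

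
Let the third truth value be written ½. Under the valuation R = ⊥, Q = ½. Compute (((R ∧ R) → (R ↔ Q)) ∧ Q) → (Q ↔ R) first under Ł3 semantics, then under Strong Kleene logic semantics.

In Ł3: R ∧ R = ⊥ ∧ ⊥ = ⊥
R ↔ Q = ⊥ ↔ ½ = ½  [1 − |0−½|]
(R ∧ R) → (R ↔ Q) = ⊥ → ½ = ⊤
((R ∧ R) → (R ↔ Q)) ∧ Q = ⊤ ∧ ½ = ½
Q ↔ R = ½ ↔ ⊥ = ½
(((R ∧ R) → (R ↔ Q)) ∧ Q) → (Q ↔ R) = ½ → ½ = ⊤
In Strong Kleene logic: R ∧ R = ⊥ ∧ ⊥ = ⊥
R ↔ Q = ⊥ ↔ ½ = ½
(R ∧ R) → (R ↔ Q) = ⊥ → ½ = ⊤  [¬⊥ ∨ ½]
((R ∧ R) → (R ↔ Q)) ∧ Q = ⊤ ∧ ½ = ½
Q ↔ R = ½ ↔ ⊥ = ½
(((R ∧ R) → (R ↔ Q)) ∧ Q) → (Q ↔ R) = ½ → ½ = ½
They differ because Ł3 and Strong Kleene logic treat ½ differently under implication.

⊤; ½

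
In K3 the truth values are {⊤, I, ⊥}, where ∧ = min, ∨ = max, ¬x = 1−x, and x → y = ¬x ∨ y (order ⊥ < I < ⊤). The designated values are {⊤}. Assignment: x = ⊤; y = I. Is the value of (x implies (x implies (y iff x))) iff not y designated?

No

y iff x = I iff ⊤ = I
x implies (y iff x) = ⊤ implies I = I
x implies (x implies (y iff x)) = ⊤ implies I = I
not y = not I = I
(x implies (x implies (y iff x))) iff not y = I iff I = I
I ∉ {⊤}.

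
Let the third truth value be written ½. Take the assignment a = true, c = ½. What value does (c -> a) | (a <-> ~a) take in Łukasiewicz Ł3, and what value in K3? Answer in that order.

true; true

In Łukasiewicz Ł3: c -> a = ½ -> true = true  [min(1, 1−½+1)]
~a = ~true = false
a <-> ~a = true <-> false = false
(c -> a) | (a <-> ~a) = true | false = true
In K3: c -> a = ½ -> true = true  [~½ | true]
~a = ~true = false
a <-> ~a = true <-> false = false
(c -> a) | (a <-> ~a) = true | false = true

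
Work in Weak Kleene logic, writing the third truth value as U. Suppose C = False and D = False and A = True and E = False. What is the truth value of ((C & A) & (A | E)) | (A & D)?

False

C & A = False & True = False
A | E = True | False = True
(C & A) & (A | E) = False & True = False
A & D = True & False = False
((C & A) & (A | E)) | (A & D) = False | False = False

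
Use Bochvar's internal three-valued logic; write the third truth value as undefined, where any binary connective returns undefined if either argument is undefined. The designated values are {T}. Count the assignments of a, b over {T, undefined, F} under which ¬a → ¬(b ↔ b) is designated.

Designated under: (a=T, b=T); (a=T, b=F).

2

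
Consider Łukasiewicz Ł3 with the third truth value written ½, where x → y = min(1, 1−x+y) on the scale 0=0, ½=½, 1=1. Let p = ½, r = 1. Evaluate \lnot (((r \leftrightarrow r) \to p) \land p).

½

r \leftrightarrow r = 1 \leftrightarrow 1 = 1
(r \leftrightarrow r) \to p = 1 \to ½ = ½  [min(1, 1−1+½)]
((r \leftrightarrow r) \to p) \land p = ½ \land ½ = ½
\lnot (((r \leftrightarrow r) \to p) \land p) = \lnot ½ = ½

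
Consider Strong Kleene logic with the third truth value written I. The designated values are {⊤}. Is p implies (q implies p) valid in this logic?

Countermodel: p=I, q=⊤ gives I, which is not designated.

No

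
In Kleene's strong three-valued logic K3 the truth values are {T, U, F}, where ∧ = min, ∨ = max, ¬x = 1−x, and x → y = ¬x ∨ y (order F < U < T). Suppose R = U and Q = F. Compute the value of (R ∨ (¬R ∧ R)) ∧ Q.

F

¬R = ¬U = U
¬R ∧ R = U ∧ U = U
R ∨ (¬R ∧ R) = U ∨ U = U
(R ∨ (¬R ∧ R)) ∧ Q = U ∧ F = F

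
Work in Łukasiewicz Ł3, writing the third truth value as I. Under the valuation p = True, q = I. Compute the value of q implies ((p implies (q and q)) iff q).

True

q and q = I and I = I
p implies (q and q) = True implies I = I
(p implies (q and q)) iff q = I iff I = True
q implies ((p implies (q and q)) iff q) = I implies True = True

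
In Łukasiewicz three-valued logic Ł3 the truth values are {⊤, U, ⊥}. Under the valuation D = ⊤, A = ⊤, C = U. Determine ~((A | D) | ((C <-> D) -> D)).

⊥

A | D = ⊤ | ⊤ = ⊤
C <-> D = U <-> ⊤ = U  [1 − |½−1|]
(C <-> D) -> D = U -> ⊤ = ⊤
(A | D) | ((C <-> D) -> D) = ⊤ | ⊤ = ⊤
~((A | D) | ((C <-> D) -> D)) = ~⊤ = ⊥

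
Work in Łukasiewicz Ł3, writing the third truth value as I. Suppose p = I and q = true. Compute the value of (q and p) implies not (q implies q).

q and p = true and I = I
q implies q = true implies true = true
not (q implies q) = not true = false
(q and p) implies not (q implies q) = I implies false = I  [min(1, 1−½+0)]

I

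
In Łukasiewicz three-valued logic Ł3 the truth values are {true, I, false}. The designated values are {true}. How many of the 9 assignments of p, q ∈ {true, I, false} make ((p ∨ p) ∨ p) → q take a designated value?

Of the 9 assignments, 6 give a value in {true}.

6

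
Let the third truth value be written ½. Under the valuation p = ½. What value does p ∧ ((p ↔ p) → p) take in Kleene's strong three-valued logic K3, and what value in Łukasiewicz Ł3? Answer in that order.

In Kleene's strong three-valued logic K3: p ↔ p = ½ ↔ ½ = ½
(p ↔ p) → p = ½ → ½ = ½  [¬½ ∨ ½]
p ∧ ((p ↔ p) → p) = ½ ∧ ½ = ½
In Łukasiewicz Ł3: p ↔ p = ½ ↔ ½ = True  [1 − |½−½|]
(p ↔ p) → p = True → ½ = ½
p ∧ ((p ↔ p) → p) = ½ ∧ ½ = ½

½; ½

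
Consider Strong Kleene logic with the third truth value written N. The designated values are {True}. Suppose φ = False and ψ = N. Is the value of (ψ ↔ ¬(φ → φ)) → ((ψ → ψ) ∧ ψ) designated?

No

φ → φ = False → False = True
¬(φ → φ) = ¬True = False
ψ ↔ ¬(φ → φ) = N ↔ False = N
ψ → ψ = N → N = N  [¬N ∨ N]
(ψ → ψ) ∧ ψ = N ∧ N = N
(ψ ↔ ¬(φ → φ)) → ((ψ → ψ) ∧ ψ) = N → N = N
N ∉ {True}.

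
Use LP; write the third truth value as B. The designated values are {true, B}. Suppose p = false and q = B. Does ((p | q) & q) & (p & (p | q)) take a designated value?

p | q = false | B = B
(p | q) & q = B & B = B
p | q = false | B = B
p & (p | q) = false & B = false
((p | q) & q) & (p & (p | q)) = B & false = false
false ∉ {true, B}.

No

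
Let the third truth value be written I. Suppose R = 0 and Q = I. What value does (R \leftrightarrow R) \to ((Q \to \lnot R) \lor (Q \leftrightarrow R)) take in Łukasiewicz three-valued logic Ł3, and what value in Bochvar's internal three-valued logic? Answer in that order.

In Łukasiewicz three-valued logic Ł3: R \leftrightarrow R = 0 \leftrightarrow 0 = 1
\lnot R = \lnot 0 = 1
Q \to \lnot R = I \to 1 = 1  [min(1, 1−½+1)]
Q \leftrightarrow R = I \leftrightarrow 0 = I
(Q \to \lnot R) \lor (Q \leftrightarrow R) = 1 \lor I = 1
(R \leftrightarrow R) \to ((Q \to \lnot R) \lor (Q \leftrightarrow R)) = 1 \to 1 = 1
In Bochvar's internal three-valued logic: R \leftrightarrow R = 0 \leftrightarrow 0 = 1
\lnot R = \lnot 0 = 1
Q \to \lnot R = I \to 1 = I  [any arg is the third value ⇒ result is the third value]
Q \leftrightarrow R = I \leftrightarrow 0 = I
(Q \to \lnot R) \lor (Q \leftrightarrow R) = I \lor I = I
(R \leftrightarrow R) \to ((Q \to \lnot R) \lor (Q \leftrightarrow R)) = 1 \to I = I
They differ because Łukasiewicz three-valued logic Ł3 and Bochvar's internal three-valued logic treat I differently under the binary connectives.

1; I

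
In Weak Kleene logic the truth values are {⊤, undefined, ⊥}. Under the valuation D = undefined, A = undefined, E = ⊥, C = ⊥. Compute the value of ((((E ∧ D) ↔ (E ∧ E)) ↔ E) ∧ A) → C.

undefined

E ∧ D = ⊥ ∧ undefined = undefined
E ∧ E = ⊥ ∧ ⊥ = ⊥
(E ∧ D) ↔ (E ∧ E) = undefined ↔ ⊥ = undefined
((E ∧ D) ↔ (E ∧ E)) ↔ E = undefined ↔ ⊥ = undefined
(((E ∧ D) ↔ (E ∧ E)) ↔ E) ∧ A = undefined ∧ undefined = undefined
((((E ∧ D) ↔ (E ∧ E)) ↔ E) ∧ A) → C = undefined → ⊥ = undefined  [any arg is the third value ⇒ result is the third value]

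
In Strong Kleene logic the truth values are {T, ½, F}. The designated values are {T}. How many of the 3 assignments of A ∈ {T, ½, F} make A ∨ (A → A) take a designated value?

A=T: T ✓
A=½: ½ ·
A=F: T ✓

2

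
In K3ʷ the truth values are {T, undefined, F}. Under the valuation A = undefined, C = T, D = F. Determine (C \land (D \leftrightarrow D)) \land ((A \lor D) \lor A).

D \leftrightarrow D = F \leftrightarrow F = T
C \land (D \leftrightarrow D) = T \land T = T
A \lor D = undefined \lor F = undefined
(A \lor D) \lor A = undefined \lor undefined = undefined
(C \land (D \leftrightarrow D)) \land ((A \lor D) \lor A) = T \land undefined = undefined

undefined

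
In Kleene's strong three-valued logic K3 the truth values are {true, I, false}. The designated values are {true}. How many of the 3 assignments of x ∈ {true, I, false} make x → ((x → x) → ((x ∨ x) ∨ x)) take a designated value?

x=true: true ✓
x=I: I ·
x=false: true ✓

2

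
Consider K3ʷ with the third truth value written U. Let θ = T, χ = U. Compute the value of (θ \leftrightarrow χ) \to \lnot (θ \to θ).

U

θ \leftrightarrow χ = T \leftrightarrow U = U
θ \to θ = T \to T = T
\lnot (θ \to θ) = \lnot T = F
(θ \leftrightarrow χ) \to \lnot (θ \to θ) = U \to F = U  [any arg is the third value ⇒ result is the third value]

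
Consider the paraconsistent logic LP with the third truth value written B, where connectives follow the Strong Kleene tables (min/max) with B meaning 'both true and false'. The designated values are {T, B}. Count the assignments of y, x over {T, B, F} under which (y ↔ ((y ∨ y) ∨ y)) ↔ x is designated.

7

Of the 9 assignments, 7 give a value in {T, B}.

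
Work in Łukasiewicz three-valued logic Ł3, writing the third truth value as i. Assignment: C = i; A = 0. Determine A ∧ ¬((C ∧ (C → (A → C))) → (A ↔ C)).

0

A → C = 0 → i = 1  [min(1, 1−0+½)]
C → (A → C) = i → 1 = 1
C ∧ (C → (A → C)) = i ∧ 1 = i
A ↔ C = 0 ↔ i = i
(C ∧ (C → (A → C))) → (A ↔ C) = i → i = 1
¬((C ∧ (C → (A → C))) → (A ↔ C)) = ¬1 = 0
A ∧ ¬((C ∧ (C → (A → C))) → (A ↔ C)) = 0 ∧ 0 = 0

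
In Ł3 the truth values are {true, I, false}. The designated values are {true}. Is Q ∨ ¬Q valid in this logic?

No

Countermodel: Q=I gives I, which is not designated.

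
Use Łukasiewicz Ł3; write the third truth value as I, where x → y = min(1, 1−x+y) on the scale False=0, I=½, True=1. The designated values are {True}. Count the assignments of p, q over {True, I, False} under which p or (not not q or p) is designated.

5

Of the 9 assignments, 5 give a value in {True}.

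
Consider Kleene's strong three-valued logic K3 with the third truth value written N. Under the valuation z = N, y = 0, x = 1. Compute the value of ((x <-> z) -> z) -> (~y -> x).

1

x <-> z = 1 <-> N = N
(x <-> z) -> z = N -> N = N  [~N | N]
~y = ~0 = 1
~y -> x = 1 -> 1 = 1
((x <-> z) -> z) -> (~y -> x) = N -> 1 = 1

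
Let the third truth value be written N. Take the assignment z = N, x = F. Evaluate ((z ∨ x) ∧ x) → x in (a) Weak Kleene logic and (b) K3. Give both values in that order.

In Weak Kleene logic: z ∨ x = N ∨ F = N
(z ∨ x) ∧ x = N ∧ F = N
((z ∨ x) ∧ x) → x = N → F = N
In K3: z ∨ x = N ∨ F = N
(z ∨ x) ∧ x = N ∧ F = F
((z ∨ x) ∧ x) → x = F → F = T
They differ because Weak Kleene logic and K3 treat N differently under the binary connectives.

N; T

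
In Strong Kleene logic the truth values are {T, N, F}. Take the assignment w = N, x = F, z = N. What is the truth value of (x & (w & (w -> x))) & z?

F

w -> x = N -> F = N  [~N | F]
w & (w -> x) = N & N = N
x & (w & (w -> x)) = F & N = F
(x & (w & (w -> x))) & z = F & N = F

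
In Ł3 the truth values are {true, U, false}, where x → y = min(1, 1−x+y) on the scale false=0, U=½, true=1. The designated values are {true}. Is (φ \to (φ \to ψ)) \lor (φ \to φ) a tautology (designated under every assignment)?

Every assignment of φ, ψ over {true, U, false} gives a value in {true}.
In particular, with φ=U, ψ=U: (φ \to (φ \to ψ)) \lor (φ \to φ) = true.

Yes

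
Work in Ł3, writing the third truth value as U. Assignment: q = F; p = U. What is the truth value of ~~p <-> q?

~p = ~U = U
~~p = ~U = U
~~p <-> q = U <-> F = U  [1 − |½−0|]

U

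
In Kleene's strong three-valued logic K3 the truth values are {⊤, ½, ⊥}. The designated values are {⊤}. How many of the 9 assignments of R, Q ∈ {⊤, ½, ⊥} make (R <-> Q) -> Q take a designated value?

4

Designated under: (R=⊤, Q=⊤); (R=⊤, Q=⊥); (R=½, Q=⊤); (R=⊥, Q=⊤).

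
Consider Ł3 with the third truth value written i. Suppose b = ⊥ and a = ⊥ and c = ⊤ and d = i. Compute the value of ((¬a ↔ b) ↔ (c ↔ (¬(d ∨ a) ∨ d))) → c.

⊤

¬a = ¬⊥ = ⊤
¬a ↔ b = ⊤ ↔ ⊥ = ⊥
d ∨ a = i ∨ ⊥ = i
¬(d ∨ a) = ¬i = i
¬(d ∨ a) ∨ d = i ∨ i = i
c ↔ (¬(d ∨ a) ∨ d) = ⊤ ↔ i = i
(¬a ↔ b) ↔ (c ↔ (¬(d ∨ a) ∨ d)) = ⊥ ↔ i = i
((¬a ↔ b) ↔ (c ↔ (¬(d ∨ a) ∨ d))) → c = i → ⊤ = ⊤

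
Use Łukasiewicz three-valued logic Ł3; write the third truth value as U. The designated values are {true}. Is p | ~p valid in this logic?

Countermodel: p=U gives U, which is not designated.

No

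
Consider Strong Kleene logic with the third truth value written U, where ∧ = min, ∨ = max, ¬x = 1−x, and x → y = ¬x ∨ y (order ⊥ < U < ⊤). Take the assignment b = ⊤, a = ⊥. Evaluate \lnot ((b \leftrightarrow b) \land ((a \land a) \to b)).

⊥

b \leftrightarrow b = ⊤ \leftrightarrow ⊤ = ⊤
a \land a = ⊥ \land ⊥ = ⊥
(a \land a) \to b = ⊥ \to ⊤ = ⊤
(b \leftrightarrow b) \land ((a \land a) \to b) = ⊤ \land ⊤ = ⊤
\lnot ((b \leftrightarrow b) \land ((a \land a) \to b)) = \lnot ⊤ = ⊥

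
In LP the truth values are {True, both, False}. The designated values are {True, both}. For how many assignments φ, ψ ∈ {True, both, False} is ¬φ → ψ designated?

8

Of the 9 assignments, 8 give a value in {True, both}.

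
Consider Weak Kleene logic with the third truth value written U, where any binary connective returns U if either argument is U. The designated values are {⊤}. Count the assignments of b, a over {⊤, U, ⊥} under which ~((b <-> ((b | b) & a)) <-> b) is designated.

Designated under: (b=⊤, a=⊥); (b=⊥, a=⊤); (b=⊥, a=⊥).

3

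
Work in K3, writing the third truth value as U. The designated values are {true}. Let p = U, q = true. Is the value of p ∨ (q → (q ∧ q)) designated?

q ∧ q = true ∧ true = true
q → (q ∧ q) = true → true = true
p ∨ (q → (q ∧ q)) = U ∨ true = true
true ∈ {true}.

Yes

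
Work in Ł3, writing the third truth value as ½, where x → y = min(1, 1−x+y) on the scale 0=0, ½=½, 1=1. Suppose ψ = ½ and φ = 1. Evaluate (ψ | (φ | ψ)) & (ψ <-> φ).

½

φ | ψ = 1 | ½ = 1
ψ | (φ | ψ) = ½ | 1 = 1
ψ <-> φ = ½ <-> 1 = ½  [1 − |½−1|]
(ψ | (φ | ψ)) & (ψ <-> φ) = 1 & ½ = ½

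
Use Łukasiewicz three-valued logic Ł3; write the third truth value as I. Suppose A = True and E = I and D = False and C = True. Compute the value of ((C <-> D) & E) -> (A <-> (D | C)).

C <-> D = True <-> False = False
(C <-> D) & E = False & I = False
D | C = False | True = True
A <-> (D | C) = True <-> True = True
((C <-> D) & E) -> (A <-> (D | C)) = False -> True = True

True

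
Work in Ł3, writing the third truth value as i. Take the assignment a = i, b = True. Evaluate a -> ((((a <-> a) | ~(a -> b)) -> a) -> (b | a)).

a <-> a = i <-> i = True  [1 − |½−½|]
a -> b = i -> True = True
~(a -> b) = ~True = False
(a <-> a) | ~(a -> b) = True | False = True
((a <-> a) | ~(a -> b)) -> a = True -> i = i
b | a = True | i = True
(((a <-> a) | ~(a -> b)) -> a) -> (b | a) = i -> True = True
a -> ((((a <-> a) | ~(a -> b)) -> a) -> (b | a)) = i -> True = True

True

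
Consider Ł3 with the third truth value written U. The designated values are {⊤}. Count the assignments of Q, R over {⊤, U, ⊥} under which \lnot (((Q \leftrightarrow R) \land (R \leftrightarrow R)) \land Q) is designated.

Designated under: (Q=⊤, R=⊥); (Q=⊥, R=⊤); (Q=⊥, R=U); (Q=⊥, R=⊥).

4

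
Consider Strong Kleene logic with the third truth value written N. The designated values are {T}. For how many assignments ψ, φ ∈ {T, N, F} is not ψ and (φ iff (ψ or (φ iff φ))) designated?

Designated under: (ψ=F, φ=T).

1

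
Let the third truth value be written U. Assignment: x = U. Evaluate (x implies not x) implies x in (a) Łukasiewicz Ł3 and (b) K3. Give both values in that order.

U; U

In Łukasiewicz Ł3: not x = not U = U
x implies not x = U implies U = 1
(x implies not x) implies x = 1 implies U = U
In K3: not x = not U = U
x implies not x = U implies U = U  [not U or U]
(x implies not x) implies x = U implies U = U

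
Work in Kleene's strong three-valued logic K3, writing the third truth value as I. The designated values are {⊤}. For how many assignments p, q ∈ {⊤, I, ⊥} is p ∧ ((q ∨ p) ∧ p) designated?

3

Designated under: (p=⊤, q=⊤); (p=⊤, q=I); (p=⊤, q=⊥).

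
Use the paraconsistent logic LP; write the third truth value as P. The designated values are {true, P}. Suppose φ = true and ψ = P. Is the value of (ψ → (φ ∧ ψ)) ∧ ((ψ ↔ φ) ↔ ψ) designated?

Yes

φ ∧ ψ = true ∧ P = P
ψ → (φ ∧ ψ) = P → P = P  [¬P ∨ P]
ψ ↔ φ = P ↔ true = P
(ψ ↔ φ) ↔ ψ = P ↔ P = P
(ψ → (φ ∧ ψ)) ∧ ((ψ ↔ φ) ↔ ψ) = P ∧ P = P
P ∈ {true, P}.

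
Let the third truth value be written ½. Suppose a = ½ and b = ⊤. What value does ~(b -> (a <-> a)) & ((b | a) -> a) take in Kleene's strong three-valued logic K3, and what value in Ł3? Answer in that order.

In Kleene's strong three-valued logic K3: a <-> a = ½ <-> ½ = ½
b -> (a <-> a) = ⊤ -> ½ = ½  [~⊤ | ½]
~(b -> (a <-> a)) = ~½ = ½
b | a = ⊤ | ½ = ⊤
(b | a) -> a = ⊤ -> ½ = ½
~(b -> (a <-> a)) & ((b | a) -> a) = ½ & ½ = ½
In Ł3: a <-> a = ½ <-> ½ = ⊤  [1 − |½−½|]
b -> (a <-> a) = ⊤ -> ⊤ = ⊤
~(b -> (a <-> a)) = ~⊤ = ⊥
b | a = ⊤ | ½ = ⊤
(b | a) -> a = ⊤ -> ½ = ½
~(b -> (a <-> a)) & ((b | a) -> a) = ⊥ & ½ = ⊥
They differ because Kleene's strong three-valued logic K3 and Ł3 treat ½ differently under implication.

½; ⊥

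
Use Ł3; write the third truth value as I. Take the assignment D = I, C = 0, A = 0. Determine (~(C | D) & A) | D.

I

C | D = 0 | I = I
~(C | D) = ~I = I
~(C | D) & A = I & 0 = 0
(~(C | D) & A) | D = 0 | I = I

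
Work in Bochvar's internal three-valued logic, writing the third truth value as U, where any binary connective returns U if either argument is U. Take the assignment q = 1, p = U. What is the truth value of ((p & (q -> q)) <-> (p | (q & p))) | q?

U

q -> q = 1 -> 1 = 1
p & (q -> q) = U & 1 = U
q & p = 1 & U = U
p | (q & p) = U | U = U
(p & (q -> q)) <-> (p | (q & p)) = U <-> U = U
((p & (q -> q)) <-> (p | (q & p))) | q = U | 1 = U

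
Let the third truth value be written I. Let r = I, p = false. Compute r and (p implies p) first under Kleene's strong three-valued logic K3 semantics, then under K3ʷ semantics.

I; I

In Kleene's strong three-valued logic K3: p implies p = false implies false = true
r and (p implies p) = I and true = I
In K3ʷ: p implies p = false implies false = true
r and (p implies p) = I and true = I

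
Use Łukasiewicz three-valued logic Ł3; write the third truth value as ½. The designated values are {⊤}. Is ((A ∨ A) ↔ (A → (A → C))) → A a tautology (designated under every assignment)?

Yes

Every assignment of A, C over {⊤, ½, ⊥} gives a value in {⊤}.
In particular, with A=½, C=½: ((A ∨ A) ↔ (A → (A → C))) → A = ⊤.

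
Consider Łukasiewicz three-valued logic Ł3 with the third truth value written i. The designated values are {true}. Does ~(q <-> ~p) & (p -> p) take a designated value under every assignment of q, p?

Countermodel: q=true, p=i gives i, which is not designated.

No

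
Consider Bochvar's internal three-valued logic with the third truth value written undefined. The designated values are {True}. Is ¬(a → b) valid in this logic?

No

Countermodel: a=True, b=True gives False, which is not designated.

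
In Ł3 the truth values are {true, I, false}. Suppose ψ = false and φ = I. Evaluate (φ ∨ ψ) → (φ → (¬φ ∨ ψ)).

true

φ ∨ ψ = I ∨ false = I
¬φ = ¬I = I
¬φ ∨ ψ = I ∨ false = I
φ → (¬φ ∨ ψ) = I → I = true
(φ ∨ ψ) → (φ → (¬φ ∨ ψ)) = I → true = true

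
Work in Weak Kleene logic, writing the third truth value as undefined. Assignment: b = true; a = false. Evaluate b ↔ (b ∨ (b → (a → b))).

a → b = false → true = true
b → (a → b) = true → true = true
b ∨ (b → (a → b)) = true ∨ true = true
b ↔ (b ∨ (b → (a → b))) = true ↔ true = true

true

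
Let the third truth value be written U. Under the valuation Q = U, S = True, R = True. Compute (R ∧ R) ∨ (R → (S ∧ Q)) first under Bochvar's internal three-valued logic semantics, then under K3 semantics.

U; True

In Bochvar's internal three-valued logic: R ∧ R = True ∧ True = True
S ∧ Q = True ∧ U = U
R → (S ∧ Q) = True → U = U  [any arg is the third value ⇒ result is the third value]
(R ∧ R) ∨ (R → (S ∧ Q)) = True ∨ U = U
In K3: R ∧ R = True ∧ True = True
S ∧ Q = True ∧ U = U
R → (S ∧ Q) = True → U = U  [¬True ∨ U]
(R ∧ R) ∨ (R → (S ∧ Q)) = True ∨ U = True
They differ because Bochvar's internal three-valued logic and K3 treat U differently under the binary connectives.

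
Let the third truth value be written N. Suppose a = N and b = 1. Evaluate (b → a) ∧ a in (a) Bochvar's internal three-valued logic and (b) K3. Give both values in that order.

N; N

In Bochvar's internal three-valued logic: b → a = 1 → N = N  [any arg is the third value ⇒ result is the third value]
(b → a) ∧ a = N ∧ N = N
In K3: b → a = 1 → N = N  [¬1 ∨ N]
(b → a) ∧ a = N ∧ N = N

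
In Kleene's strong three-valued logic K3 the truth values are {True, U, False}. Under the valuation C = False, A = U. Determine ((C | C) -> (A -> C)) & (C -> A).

True

C | C = False | False = False
A -> C = U -> False = U  [~U | False]
(C | C) -> (A -> C) = False -> U = True
C -> A = False -> U = True
((C | C) -> (A -> C)) & (C -> A) = True & True = True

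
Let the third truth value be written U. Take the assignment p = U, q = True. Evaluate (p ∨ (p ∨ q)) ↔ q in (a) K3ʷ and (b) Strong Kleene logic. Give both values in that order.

In K3ʷ: p ∨ q = U ∨ True = U
p ∨ (p ∨ q) = U ∨ U = U
(p ∨ (p ∨ q)) ↔ q = U ↔ True = U
In Strong Kleene logic: p ∨ q = U ∨ True = True
p ∨ (p ∨ q) = U ∨ True = True
(p ∨ (p ∨ q)) ↔ q = True ↔ True = True
They differ because K3ʷ and Strong Kleene logic treat U differently under the binary connectives.

U; True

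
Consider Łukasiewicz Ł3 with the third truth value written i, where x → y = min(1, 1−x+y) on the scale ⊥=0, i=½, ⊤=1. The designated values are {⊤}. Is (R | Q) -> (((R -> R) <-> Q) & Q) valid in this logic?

No

Countermodel: R=⊤, Q=i gives i, which is not designated.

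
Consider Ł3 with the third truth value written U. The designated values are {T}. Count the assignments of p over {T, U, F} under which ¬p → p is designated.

2

p=T: T ✓
p=U: T ✓
p=F: F ·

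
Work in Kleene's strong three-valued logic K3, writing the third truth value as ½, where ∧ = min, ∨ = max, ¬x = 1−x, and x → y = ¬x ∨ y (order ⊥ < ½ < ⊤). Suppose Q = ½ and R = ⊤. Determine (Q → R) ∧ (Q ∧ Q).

Q → R = ½ → ⊤ = ⊤  [¬½ ∨ ⊤]
Q ∧ Q = ½ ∧ ½ = ½
(Q → R) ∧ (Q ∧ Q) = ⊤ ∧ ½ = ½

½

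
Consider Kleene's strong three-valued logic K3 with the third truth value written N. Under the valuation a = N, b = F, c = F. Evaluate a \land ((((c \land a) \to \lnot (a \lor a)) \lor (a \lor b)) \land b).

F

c \land a = F \land N = F
a \lor a = N \lor N = N
\lnot (a \lor a) = \lnot N = N
(c \land a) \to \lnot (a \lor a) = F \to N = T  [\lnot F \lor N]
a \lor b = N \lor F = N
((c \land a) \to \lnot (a \lor a)) \lor (a \lor b) = T \lor N = T
(((c \land a) \to \lnot (a \lor a)) \lor (a \lor b)) \land b = T \land F = F
a \land ((((c \land a) \to \lnot (a \lor a)) \lor (a \lor b)) \land b) = N \land F = F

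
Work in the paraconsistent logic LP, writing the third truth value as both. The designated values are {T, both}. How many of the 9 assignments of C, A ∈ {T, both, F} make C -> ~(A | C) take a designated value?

6

Of the 9 assignments, 6 give a value in {T, both}.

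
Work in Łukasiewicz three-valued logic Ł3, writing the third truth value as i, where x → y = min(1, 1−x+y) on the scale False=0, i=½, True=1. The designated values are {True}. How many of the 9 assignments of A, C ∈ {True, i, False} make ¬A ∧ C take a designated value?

1

Designated under: (A=False, C=True).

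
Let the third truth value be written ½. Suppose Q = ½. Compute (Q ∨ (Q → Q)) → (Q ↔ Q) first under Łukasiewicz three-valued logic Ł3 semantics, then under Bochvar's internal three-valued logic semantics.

⊤; ½

In Łukasiewicz three-valued logic Ł3: Q → Q = ½ → ½ = ⊤  [min(1, 1−½+½)]
Q ∨ (Q → Q) = ½ ∨ ⊤ = ⊤
Q ↔ Q = ½ ↔ ½ = ⊤
(Q ∨ (Q → Q)) → (Q ↔ Q) = ⊤ → ⊤ = ⊤
In Bochvar's internal three-valued logic: Q → Q = ½ → ½ = ½
Q ∨ (Q → Q) = ½ ∨ ½ = ½
Q ↔ Q = ½ ↔ ½ = ½
(Q ∨ (Q → Q)) → (Q ↔ Q) = ½ → ½ = ½
They differ because Łukasiewicz three-valued logic Ł3 and Bochvar's internal three-valued logic treat ½ differently under the binary connectives.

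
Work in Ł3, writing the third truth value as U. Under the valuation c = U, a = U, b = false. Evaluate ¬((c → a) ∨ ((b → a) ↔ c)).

false

c → a = U → U = true  [min(1, 1−½+½)]
b → a = false → U = true
(b → a) ↔ c = true ↔ U = U
(c → a) ∨ ((b → a) ↔ c) = true ∨ U = true
¬((c → a) ∨ ((b → a) ↔ c)) = ¬true = false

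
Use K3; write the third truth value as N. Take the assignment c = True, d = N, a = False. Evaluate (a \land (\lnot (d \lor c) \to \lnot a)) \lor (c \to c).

True

d \lor c = N \lor True = True
\lnot (d \lor c) = \lnot True = False
\lnot a = \lnot False = True
\lnot (d \lor c) \to \lnot a = False \to True = True
a \land (\lnot (d \lor c) \to \lnot a) = False \land True = False
c \to c = True \to True = True
(a \land (\lnot (d \lor c) \to \lnot a)) \lor (c \to c) = False \lor True = True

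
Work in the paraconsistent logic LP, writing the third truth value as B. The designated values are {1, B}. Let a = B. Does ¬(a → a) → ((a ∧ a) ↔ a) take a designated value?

Yes

a → a = B → B = B  [¬B ∨ B]
¬(a → a) = ¬B = B
a ∧ a = B ∧ B = B
(a ∧ a) ↔ a = B ↔ B = B
¬(a → a) → ((a ∧ a) ↔ a) = B → B = B
B ∈ {1, B}.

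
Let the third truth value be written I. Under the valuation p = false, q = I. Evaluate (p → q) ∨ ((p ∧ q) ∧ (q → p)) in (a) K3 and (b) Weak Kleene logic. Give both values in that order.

true; I

In K3: p → q = false → I = true  [¬false ∨ I]
p ∧ q = false ∧ I = false
q → p = I → false = I
(p ∧ q) ∧ (q → p) = false ∧ I = false
(p → q) ∨ ((p ∧ q) ∧ (q → p)) = true ∨ false = true
In Weak Kleene logic: p → q = false → I = I  [any arg is the third value ⇒ result is the third value]
p ∧ q = false ∧ I = I
q → p = I → false = I
(p ∧ q) ∧ (q → p) = I ∧ I = I
(p → q) ∨ ((p ∧ q) ∧ (q → p)) = I ∨ I = I
They differ because K3 and Weak Kleene logic treat I differently under the binary connectives.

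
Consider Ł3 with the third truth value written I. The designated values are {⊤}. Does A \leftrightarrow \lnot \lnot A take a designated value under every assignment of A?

Every assignment of A over {⊤, I, ⊥} gives a value in {⊤}.
In particular, with A=I: A \leftrightarrow \lnot \lnot A = ⊤.

Yes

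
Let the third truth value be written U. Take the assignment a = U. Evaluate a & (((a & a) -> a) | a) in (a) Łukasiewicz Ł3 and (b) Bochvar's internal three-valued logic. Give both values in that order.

In Łukasiewicz Ł3: a & a = U & U = U
(a & a) -> a = U -> U = ⊤  [min(1, 1−½+½)]
((a & a) -> a) | a = ⊤ | U = ⊤
a & (((a & a) -> a) | a) = U & ⊤ = U
In Bochvar's internal three-valued logic: a & a = U & U = U
(a & a) -> a = U -> U = U  [any arg is the third value ⇒ result is the third value]
((a & a) -> a) | a = U | U = U
a & (((a & a) -> a) | a) = U & U = U

U; U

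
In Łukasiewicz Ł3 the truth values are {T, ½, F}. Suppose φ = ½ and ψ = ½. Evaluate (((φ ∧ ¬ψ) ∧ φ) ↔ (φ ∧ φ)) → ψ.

¬ψ = ¬½ = ½
φ ∧ ¬ψ = ½ ∧ ½ = ½
(φ ∧ ¬ψ) ∧ φ = ½ ∧ ½ = ½
φ ∧ φ = ½ ∧ ½ = ½
((φ ∧ ¬ψ) ∧ φ) ↔ (φ ∧ φ) = ½ ↔ ½ = T
(((φ ∧ ¬ψ) ∧ φ) ↔ (φ ∧ φ)) → ψ = T → ½ = ½

½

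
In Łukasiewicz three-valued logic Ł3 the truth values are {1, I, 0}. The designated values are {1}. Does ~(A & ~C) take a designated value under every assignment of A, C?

No

Countermodel: A=1, C=I gives I, which is not designated.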